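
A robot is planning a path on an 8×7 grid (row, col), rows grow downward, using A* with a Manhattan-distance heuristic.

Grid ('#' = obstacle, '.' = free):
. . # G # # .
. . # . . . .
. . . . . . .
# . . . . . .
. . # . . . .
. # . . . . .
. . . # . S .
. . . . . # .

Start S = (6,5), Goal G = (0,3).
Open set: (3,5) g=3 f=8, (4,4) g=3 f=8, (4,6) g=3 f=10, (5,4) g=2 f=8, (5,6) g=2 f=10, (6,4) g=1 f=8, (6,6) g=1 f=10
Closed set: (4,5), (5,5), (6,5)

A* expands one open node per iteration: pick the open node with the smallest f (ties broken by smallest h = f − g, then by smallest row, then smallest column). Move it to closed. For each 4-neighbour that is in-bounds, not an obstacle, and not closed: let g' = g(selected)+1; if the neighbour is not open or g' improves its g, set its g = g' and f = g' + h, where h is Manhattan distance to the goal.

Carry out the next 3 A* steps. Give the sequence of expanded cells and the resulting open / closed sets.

order=[(3,5) → (2,5) → (1,5)]; open=[(1,4) g=6 f=8, (1,6) g=6 f=10, (2,4) g=5 f=8, (2,6) g=5 f=10, (3,4) g=4 f=8, (3,6) g=4 f=10, (4,4) g=3 f=8, (4,6) g=3 f=10, (5,4) g=2 f=8, (5,6) g=2 f=10, (6,4) g=1 f=8, (6,6) g=1 f=10]; closed=[(1,5), (2,5), (3,5), (4,5), (5,5), (6,5)]

step 1: expand (3,5) (f=8, h=5) → closed; open now [(2,5) g=4 f=8, (3,4) g=4 f=8, (3,6) g=4 f=10, (4,4) g=3 f=8, (4,6) g=3 f=10, (5,4) g=2 f=8, (5,6) g=2 f=10, (6,4) g=1 f=8, (6,6) g=1 f=10]
step 2: expand (2,5) (f=8, h=4) → closed; open now [(1,5) g=5 f=8, (2,4) g=5 f=8, (2,6) g=5 f=10, (3,4) g=4 f=8, (3,6) g=4 f=10, (4,4) g=3 f=8, (4,6) g=3 f=10, (5,4) g=2 f=8, (5,6) g=2 f=10, (6,4) g=1 f=8, (6,6) g=1 f=10]
step 3: expand (1,5) (f=8, h=3) → closed; open now [(1,4) g=6 f=8, (1,6) g=6 f=10, (2,4) g=5 f=8, (2,6) g=5 f=10, (3,4) g=4 f=8, (3,6) g=4 f=10, (4,4) g=3 f=8, (4,6) g=3 f=10, (5,4) g=2 f=8, (5,6) g=2 f=10, (6,4) g=1 f=8, (6,6) g=1 f=10]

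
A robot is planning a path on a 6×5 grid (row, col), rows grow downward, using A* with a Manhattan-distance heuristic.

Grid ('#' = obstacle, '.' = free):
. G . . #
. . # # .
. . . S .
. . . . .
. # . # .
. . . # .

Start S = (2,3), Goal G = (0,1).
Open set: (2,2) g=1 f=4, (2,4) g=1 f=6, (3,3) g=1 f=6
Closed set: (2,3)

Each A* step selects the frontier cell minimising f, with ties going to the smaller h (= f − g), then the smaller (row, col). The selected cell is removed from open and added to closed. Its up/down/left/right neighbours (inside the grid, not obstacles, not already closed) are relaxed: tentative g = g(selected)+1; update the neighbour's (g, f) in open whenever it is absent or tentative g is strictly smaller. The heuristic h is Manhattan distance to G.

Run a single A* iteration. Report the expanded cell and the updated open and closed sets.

expanded=(2,2); open=[(2,1) g=2 f=4, (2,4) g=1 f=6, (3,2) g=2 f=6, (3,3) g=1 f=6]; closed=[(2,2), (2,3)]

step 1: expand (2,2) (f=4, h=3) → closed; open now [(2,1) g=2 f=4, (2,4) g=1 f=6, (3,2) g=2 f=6, (3,3) g=1 f=6]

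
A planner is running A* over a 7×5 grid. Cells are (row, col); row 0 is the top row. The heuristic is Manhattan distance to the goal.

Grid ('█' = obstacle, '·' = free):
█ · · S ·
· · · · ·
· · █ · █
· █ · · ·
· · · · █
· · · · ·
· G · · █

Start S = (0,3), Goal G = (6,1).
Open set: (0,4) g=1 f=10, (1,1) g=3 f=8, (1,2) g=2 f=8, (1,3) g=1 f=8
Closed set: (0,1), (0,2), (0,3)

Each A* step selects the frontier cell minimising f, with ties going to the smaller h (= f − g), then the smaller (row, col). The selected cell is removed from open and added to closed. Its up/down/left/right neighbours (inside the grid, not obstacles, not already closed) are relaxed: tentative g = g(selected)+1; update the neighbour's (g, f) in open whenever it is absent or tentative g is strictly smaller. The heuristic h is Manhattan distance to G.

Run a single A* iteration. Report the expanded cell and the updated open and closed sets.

expanded=(1,1); open=[(0,4) g=1 f=10, (1,0) g=4 f=10, (1,2) g=2 f=8, (1,3) g=1 f=8, (2,1) g=4 f=8]; closed=[(0,1), (0,2), (0,3), (1,1)]

step 1: expand (1,1) (f=8, h=5) → closed; open now [(0,4) g=1 f=10, (1,0) g=4 f=10, (1,2) g=2 f=8, (1,3) g=1 f=8, (2,1) g=4 f=8]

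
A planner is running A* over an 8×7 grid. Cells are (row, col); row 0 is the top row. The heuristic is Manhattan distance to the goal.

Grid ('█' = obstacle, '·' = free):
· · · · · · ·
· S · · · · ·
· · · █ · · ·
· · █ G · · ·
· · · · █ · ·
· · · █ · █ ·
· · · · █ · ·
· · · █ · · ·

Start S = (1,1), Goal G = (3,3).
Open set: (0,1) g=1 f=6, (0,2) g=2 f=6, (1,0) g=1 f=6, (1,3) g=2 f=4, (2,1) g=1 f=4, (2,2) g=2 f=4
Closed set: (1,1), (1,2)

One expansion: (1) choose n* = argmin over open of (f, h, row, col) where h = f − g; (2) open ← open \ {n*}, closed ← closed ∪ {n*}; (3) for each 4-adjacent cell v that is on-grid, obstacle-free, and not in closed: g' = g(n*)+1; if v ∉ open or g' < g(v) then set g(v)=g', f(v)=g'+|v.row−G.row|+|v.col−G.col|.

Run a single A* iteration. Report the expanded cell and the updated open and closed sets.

expanded=(1,3); open=[(0,1) g=1 f=6, (0,2) g=2 f=6, (0,3) g=3 f=6, (1,0) g=1 f=6, (1,4) g=3 f=6, (2,1) g=1 f=4, (2,2) g=2 f=4]; closed=[(1,1), (1,2), (1,3)]

step 1: expand (1,3) (f=4, h=2) → closed; open now [(0,1) g=1 f=6, (0,2) g=2 f=6, (0,3) g=3 f=6, (1,0) g=1 f=6, (1,4) g=3 f=6, (2,1) g=1 f=4, (2,2) g=2 f=4]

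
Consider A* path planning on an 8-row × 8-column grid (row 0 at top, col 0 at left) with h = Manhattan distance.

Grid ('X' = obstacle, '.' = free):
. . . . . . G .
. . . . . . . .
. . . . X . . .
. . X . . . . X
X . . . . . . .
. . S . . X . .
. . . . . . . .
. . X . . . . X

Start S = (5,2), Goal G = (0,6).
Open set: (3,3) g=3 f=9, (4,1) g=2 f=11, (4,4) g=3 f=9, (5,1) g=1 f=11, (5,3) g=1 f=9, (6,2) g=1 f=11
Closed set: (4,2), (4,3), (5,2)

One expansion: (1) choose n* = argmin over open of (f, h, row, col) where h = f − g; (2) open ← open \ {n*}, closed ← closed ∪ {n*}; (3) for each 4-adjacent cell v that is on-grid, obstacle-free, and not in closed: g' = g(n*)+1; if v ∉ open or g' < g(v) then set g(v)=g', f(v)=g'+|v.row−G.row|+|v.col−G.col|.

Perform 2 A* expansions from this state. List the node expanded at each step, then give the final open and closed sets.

order=[(3,3) → (2,3)]; open=[(1,3) g=5 f=9, (2,2) g=5 f=11, (3,4) g=4 f=9, (4,1) g=2 f=11, (4,4) g=3 f=9, (5,1) g=1 f=11, (5,3) g=1 f=9, (6,2) g=1 f=11]; closed=[(2,3), (3,3), (4,2), (4,3), (5,2)]

step 1: expand (3,3) (f=9, h=6) → closed; open now [(2,3) g=4 f=9, (3,4) g=4 f=9, (4,1) g=2 f=11, (4,4) g=3 f=9, (5,1) g=1 f=11, (5,3) g=1 f=9, (6,2) g=1 f=11]
step 2: expand (2,3) (f=9, h=5) → closed; open now [(1,3) g=5 f=9, (2,2) g=5 f=11, (3,4) g=4 f=9, (4,1) g=2 f=11, (4,4) g=3 f=9, (5,1) g=1 f=11, (5,3) g=1 f=9, (6,2) g=1 f=11]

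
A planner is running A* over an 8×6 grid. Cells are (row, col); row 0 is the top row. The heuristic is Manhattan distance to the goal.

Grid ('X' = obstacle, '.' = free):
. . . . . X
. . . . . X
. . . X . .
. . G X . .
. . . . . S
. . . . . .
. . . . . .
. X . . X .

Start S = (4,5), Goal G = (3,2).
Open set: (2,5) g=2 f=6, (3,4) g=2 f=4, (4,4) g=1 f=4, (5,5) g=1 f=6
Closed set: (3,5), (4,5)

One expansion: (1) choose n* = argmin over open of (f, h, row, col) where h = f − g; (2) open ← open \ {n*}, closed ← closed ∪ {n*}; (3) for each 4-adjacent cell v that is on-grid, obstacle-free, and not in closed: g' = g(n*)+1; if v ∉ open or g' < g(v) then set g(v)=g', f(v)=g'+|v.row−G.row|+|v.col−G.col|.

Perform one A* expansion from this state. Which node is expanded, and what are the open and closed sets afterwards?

step 1: expand (3,4) (f=4, h=2) → closed; open now [(2,4) g=3 f=6, (2,5) g=2 f=6, (4,4) g=1 f=4, (5,5) g=1 f=6]

expanded=(3,4); open=[(2,4) g=3 f=6, (2,5) g=2 f=6, (4,4) g=1 f=4, (5,5) g=1 f=6]; closed=[(3,4), (3,5), (4,5)]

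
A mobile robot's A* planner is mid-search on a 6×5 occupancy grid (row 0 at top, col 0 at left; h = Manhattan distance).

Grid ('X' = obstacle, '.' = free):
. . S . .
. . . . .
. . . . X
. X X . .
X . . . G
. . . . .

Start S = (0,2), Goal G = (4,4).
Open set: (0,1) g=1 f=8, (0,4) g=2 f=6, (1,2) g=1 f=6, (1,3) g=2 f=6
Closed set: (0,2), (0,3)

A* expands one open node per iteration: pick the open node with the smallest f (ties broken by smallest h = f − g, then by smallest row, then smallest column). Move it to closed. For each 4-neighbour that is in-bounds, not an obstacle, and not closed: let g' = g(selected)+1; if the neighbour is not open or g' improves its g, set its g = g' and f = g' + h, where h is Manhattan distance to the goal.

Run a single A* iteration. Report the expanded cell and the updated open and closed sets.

step 1: expand (0,4) (f=6, h=4) → closed; open now [(0,1) g=1 f=8, (1,2) g=1 f=6, (1,3) g=2 f=6, (1,4) g=3 f=6]

expanded=(0,4); open=[(0,1) g=1 f=8, (1,2) g=1 f=6, (1,3) g=2 f=6, (1,4) g=3 f=6]; closed=[(0,2), (0,3), (0,4)]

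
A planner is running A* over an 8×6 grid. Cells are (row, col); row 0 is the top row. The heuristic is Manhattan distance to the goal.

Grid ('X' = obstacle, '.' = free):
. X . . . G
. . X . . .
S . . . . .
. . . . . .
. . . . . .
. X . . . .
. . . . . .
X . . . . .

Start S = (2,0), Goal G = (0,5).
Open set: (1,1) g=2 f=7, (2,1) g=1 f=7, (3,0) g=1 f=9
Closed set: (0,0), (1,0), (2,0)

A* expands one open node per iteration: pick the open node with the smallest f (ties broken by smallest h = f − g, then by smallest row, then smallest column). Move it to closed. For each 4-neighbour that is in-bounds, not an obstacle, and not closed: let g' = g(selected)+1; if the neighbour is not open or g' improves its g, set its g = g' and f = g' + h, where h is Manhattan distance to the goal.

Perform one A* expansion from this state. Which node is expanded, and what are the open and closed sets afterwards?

expanded=(1,1); open=[(2,1) g=1 f=7, (3,0) g=1 f=9]; closed=[(0,0), (1,0), (1,1), (2,0)]

step 1: expand (1,1) (f=7, h=5) → closed; open now [(2,1) g=1 f=7, (3,0) g=1 f=9]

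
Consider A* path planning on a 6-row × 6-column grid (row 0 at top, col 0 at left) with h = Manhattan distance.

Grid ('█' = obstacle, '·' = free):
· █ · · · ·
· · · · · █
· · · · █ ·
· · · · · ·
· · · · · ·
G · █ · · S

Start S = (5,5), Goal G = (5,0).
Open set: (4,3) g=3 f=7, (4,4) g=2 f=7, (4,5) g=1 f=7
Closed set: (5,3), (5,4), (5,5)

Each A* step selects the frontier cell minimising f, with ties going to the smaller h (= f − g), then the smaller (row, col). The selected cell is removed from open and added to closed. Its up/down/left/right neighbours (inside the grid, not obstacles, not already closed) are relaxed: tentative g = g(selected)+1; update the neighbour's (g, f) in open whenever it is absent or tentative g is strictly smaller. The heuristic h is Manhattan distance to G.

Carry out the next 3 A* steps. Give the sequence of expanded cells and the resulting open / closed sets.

step 1: expand (4,3) (f=7, h=4) → closed; open now [(3,3) g=4 f=9, (4,2) g=4 f=7, (4,4) g=2 f=7, (4,5) g=1 f=7]
step 2: expand (4,2) (f=7, h=3) → closed; open now [(3,2) g=5 f=9, (3,3) g=4 f=9, (4,1) g=5 f=7, (4,4) g=2 f=7, (4,5) g=1 f=7]
step 3: expand (4,1) (f=7, h=2) → closed; open now [(3,1) g=6 f=9, (3,2) g=5 f=9, (3,3) g=4 f=9, (4,0) g=6 f=7, (4,4) g=2 f=7, (4,5) g=1 f=7, (5,1) g=6 f=7]

order=[(4,3) → (4,2) → (4,1)]; open=[(3,1) g=6 f=9, (3,2) g=5 f=9, (3,3) g=4 f=9, (4,0) g=6 f=7, (4,4) g=2 f=7, (4,5) g=1 f=7, (5,1) g=6 f=7]; closed=[(4,1), (4,2), (4,3), (5,3), (5,4), (5,5)]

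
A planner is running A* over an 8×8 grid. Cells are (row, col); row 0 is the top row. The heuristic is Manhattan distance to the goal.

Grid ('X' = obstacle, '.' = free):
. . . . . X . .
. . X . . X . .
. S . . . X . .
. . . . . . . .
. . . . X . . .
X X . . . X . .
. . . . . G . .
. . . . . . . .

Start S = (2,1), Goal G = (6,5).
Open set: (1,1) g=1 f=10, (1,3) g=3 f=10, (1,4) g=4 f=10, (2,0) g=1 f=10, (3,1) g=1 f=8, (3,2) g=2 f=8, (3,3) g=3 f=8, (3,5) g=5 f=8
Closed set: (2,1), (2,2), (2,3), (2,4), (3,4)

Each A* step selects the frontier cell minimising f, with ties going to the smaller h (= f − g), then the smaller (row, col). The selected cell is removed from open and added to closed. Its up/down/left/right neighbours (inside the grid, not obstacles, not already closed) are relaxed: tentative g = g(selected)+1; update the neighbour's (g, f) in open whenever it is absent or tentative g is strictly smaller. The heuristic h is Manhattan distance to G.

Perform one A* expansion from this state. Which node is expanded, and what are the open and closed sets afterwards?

step 1: expand (3,5) (f=8, h=3) → closed; open now [(1,1) g=1 f=10, (1,3) g=3 f=10, (1,4) g=4 f=10, (2,0) g=1 f=10, (3,1) g=1 f=8, (3,2) g=2 f=8, (3,3) g=3 f=8, (3,6) g=6 f=10, (4,5) g=6 f=8]

expanded=(3,5); open=[(1,1) g=1 f=10, (1,3) g=3 f=10, (1,4) g=4 f=10, (2,0) g=1 f=10, (3,1) g=1 f=8, (3,2) g=2 f=8, (3,3) g=3 f=8, (3,6) g=6 f=10, (4,5) g=6 f=8]; closed=[(2,1), (2,2), (2,3), (2,4), (3,4), (3,5)]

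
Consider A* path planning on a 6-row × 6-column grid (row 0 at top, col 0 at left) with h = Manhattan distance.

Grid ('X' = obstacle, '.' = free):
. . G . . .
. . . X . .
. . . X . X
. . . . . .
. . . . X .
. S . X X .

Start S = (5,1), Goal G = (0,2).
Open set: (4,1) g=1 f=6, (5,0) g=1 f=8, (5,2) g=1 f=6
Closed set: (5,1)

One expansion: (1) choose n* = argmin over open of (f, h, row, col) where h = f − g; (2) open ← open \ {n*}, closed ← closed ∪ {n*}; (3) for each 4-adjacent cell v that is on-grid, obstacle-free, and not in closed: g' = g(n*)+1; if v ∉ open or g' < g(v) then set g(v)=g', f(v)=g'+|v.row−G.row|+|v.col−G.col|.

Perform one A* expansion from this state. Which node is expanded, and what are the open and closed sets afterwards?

step 1: expand (4,1) (f=6, h=5) → closed; open now [(3,1) g=2 f=6, (4,0) g=2 f=8, (4,2) g=2 f=6, (5,0) g=1 f=8, (5,2) g=1 f=6]

expanded=(4,1); open=[(3,1) g=2 f=6, (4,0) g=2 f=8, (4,2) g=2 f=6, (5,0) g=1 f=8, (5,2) g=1 f=6]; closed=[(4,1), (5,1)]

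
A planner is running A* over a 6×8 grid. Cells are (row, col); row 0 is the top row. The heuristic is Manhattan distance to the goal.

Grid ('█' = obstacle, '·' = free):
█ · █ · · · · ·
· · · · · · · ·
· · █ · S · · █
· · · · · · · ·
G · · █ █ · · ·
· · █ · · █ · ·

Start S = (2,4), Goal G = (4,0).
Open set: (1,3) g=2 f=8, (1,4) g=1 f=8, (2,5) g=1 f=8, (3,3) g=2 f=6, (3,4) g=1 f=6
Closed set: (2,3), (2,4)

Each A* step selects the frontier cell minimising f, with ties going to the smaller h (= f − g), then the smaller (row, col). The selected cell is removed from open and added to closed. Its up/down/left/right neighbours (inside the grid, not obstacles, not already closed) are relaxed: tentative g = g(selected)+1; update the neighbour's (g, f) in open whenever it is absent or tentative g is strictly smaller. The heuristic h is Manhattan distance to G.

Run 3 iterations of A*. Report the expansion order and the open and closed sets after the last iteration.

order=[(3,3) → (3,2) → (3,1)]; open=[(1,3) g=2 f=8, (1,4) g=1 f=8, (2,1) g=5 f=8, (2,5) g=1 f=8, (3,0) g=5 f=6, (3,4) g=1 f=6, (4,1) g=5 f=6, (4,2) g=4 f=6]; closed=[(2,3), (2,4), (3,1), (3,2), (3,3)]

step 1: expand (3,3) (f=6, h=4) → closed; open now [(1,3) g=2 f=8, (1,4) g=1 f=8, (2,5) g=1 f=8, (3,2) g=3 f=6, (3,4) g=1 f=6]
step 2: expand (3,2) (f=6, h=3) → closed; open now [(1,3) g=2 f=8, (1,4) g=1 f=8, (2,5) g=1 f=8, (3,1) g=4 f=6, (3,4) g=1 f=6, (4,2) g=4 f=6]
step 3: expand (3,1) (f=6, h=2) → closed; open now [(1,3) g=2 f=8, (1,4) g=1 f=8, (2,1) g=5 f=8, (2,5) g=1 f=8, (3,0) g=5 f=6, (3,4) g=1 f=6, (4,1) g=5 f=6, (4,2) g=4 f=6]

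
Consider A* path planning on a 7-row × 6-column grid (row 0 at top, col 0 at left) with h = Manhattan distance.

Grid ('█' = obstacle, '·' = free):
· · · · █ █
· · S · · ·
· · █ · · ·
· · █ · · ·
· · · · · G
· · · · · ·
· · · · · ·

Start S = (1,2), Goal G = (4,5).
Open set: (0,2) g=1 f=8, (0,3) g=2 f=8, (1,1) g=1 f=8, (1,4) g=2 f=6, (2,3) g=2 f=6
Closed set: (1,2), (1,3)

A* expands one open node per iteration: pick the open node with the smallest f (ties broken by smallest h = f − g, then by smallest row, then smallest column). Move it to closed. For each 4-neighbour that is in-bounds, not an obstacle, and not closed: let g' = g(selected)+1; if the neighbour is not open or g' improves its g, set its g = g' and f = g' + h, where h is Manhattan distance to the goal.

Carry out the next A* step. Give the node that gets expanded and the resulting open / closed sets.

expanded=(1,4); open=[(0,2) g=1 f=8, (0,3) g=2 f=8, (1,1) g=1 f=8, (1,5) g=3 f=6, (2,3) g=2 f=6, (2,4) g=3 f=6]; closed=[(1,2), (1,3), (1,4)]

step 1: expand (1,4) (f=6, h=4) → closed; open now [(0,2) g=1 f=8, (0,3) g=2 f=8, (1,1) g=1 f=8, (1,5) g=3 f=6, (2,3) g=2 f=6, (2,4) g=3 f=6]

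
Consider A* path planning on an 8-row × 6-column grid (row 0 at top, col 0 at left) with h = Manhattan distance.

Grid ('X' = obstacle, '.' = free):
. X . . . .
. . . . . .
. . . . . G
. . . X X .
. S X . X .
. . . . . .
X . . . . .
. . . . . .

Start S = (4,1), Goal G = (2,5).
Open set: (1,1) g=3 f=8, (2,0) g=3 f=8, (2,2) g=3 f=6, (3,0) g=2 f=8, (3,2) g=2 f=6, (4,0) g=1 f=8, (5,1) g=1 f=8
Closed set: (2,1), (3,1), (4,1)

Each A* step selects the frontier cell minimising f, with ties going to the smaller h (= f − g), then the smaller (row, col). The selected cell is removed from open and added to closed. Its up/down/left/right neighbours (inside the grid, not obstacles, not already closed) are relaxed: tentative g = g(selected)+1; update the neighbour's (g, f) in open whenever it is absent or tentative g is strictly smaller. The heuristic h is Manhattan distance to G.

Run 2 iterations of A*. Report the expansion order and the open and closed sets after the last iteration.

step 1: expand (2,2) (f=6, h=3) → closed; open now [(1,1) g=3 f=8, (1,2) g=4 f=8, (2,0) g=3 f=8, (2,3) g=4 f=6, (3,0) g=2 f=8, (3,2) g=2 f=6, (4,0) g=1 f=8, (5,1) g=1 f=8]
step 2: expand (2,3) (f=6, h=2) → closed; open now [(1,1) g=3 f=8, (1,2) g=4 f=8, (1,3) g=5 f=8, (2,0) g=3 f=8, (2,4) g=5 f=6, (3,0) g=2 f=8, (3,2) g=2 f=6, (4,0) g=1 f=8, (5,1) g=1 f=8]

order=[(2,2) → (2,3)]; open=[(1,1) g=3 f=8, (1,2) g=4 f=8, (1,3) g=5 f=8, (2,0) g=3 f=8, (2,4) g=5 f=6, (3,0) g=2 f=8, (3,2) g=2 f=6, (4,0) g=1 f=8, (5,1) g=1 f=8]; closed=[(2,1), (2,2), (2,3), (3,1), (4,1)]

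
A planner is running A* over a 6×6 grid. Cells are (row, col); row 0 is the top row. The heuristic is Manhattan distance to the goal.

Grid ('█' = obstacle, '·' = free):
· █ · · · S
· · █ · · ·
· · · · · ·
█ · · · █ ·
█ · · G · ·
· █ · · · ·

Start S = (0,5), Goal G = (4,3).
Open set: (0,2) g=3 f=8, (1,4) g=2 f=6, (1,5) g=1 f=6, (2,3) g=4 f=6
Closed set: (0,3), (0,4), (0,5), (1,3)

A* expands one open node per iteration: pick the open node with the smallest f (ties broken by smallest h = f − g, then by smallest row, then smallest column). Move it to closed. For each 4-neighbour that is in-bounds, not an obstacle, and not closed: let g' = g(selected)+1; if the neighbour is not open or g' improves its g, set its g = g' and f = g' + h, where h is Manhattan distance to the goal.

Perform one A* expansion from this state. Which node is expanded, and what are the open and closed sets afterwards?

expanded=(2,3); open=[(0,2) g=3 f=8, (1,4) g=2 f=6, (1,5) g=1 f=6, (2,2) g=5 f=8, (2,4) g=5 f=8, (3,3) g=5 f=6]; closed=[(0,3), (0,4), (0,5), (1,3), (2,3)]

step 1: expand (2,3) (f=6, h=2) → closed; open now [(0,2) g=3 f=8, (1,4) g=2 f=6, (1,5) g=1 f=6, (2,2) g=5 f=8, (2,4) g=5 f=8, (3,3) g=5 f=6]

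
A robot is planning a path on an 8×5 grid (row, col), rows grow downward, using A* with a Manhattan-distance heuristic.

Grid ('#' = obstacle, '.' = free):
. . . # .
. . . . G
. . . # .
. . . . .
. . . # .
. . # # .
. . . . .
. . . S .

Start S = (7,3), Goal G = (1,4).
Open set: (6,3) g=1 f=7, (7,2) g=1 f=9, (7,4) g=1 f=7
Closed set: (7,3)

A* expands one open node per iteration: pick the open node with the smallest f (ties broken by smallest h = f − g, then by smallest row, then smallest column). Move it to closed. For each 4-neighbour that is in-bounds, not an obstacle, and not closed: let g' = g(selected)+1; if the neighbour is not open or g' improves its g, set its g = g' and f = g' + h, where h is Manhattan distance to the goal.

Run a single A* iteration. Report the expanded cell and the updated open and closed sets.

step 1: expand (6,3) (f=7, h=6) → closed; open now [(6,2) g=2 f=9, (6,4) g=2 f=7, (7,2) g=1 f=9, (7,4) g=1 f=7]

expanded=(6,3); open=[(6,2) g=2 f=9, (6,4) g=2 f=7, (7,2) g=1 f=9, (7,4) g=1 f=7]; closed=[(6,3), (7,3)]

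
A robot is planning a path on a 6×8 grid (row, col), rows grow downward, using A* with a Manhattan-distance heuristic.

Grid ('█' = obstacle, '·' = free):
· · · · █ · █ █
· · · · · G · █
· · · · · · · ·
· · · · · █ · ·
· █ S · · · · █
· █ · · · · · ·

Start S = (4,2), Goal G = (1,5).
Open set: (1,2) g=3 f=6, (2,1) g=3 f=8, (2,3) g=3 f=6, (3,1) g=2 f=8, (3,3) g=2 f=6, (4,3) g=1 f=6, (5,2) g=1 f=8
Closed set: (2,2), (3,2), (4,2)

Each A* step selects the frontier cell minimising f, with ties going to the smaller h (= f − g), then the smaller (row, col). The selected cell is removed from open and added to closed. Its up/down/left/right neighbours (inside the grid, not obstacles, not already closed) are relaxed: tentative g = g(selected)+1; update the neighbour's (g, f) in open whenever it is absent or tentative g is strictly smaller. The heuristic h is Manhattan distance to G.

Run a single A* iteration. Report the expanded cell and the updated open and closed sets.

expanded=(1,2); open=[(0,2) g=4 f=8, (1,1) g=4 f=8, (1,3) g=4 f=6, (2,1) g=3 f=8, (2,3) g=3 f=6, (3,1) g=2 f=8, (3,3) g=2 f=6, (4,3) g=1 f=6, (5,2) g=1 f=8]; closed=[(1,2), (2,2), (3,2), (4,2)]

step 1: expand (1,2) (f=6, h=3) → closed; open now [(0,2) g=4 f=8, (1,1) g=4 f=8, (1,3) g=4 f=6, (2,1) g=3 f=8, (2,3) g=3 f=6, (3,1) g=2 f=8, (3,3) g=2 f=6, (4,3) g=1 f=6, (5,2) g=1 f=8]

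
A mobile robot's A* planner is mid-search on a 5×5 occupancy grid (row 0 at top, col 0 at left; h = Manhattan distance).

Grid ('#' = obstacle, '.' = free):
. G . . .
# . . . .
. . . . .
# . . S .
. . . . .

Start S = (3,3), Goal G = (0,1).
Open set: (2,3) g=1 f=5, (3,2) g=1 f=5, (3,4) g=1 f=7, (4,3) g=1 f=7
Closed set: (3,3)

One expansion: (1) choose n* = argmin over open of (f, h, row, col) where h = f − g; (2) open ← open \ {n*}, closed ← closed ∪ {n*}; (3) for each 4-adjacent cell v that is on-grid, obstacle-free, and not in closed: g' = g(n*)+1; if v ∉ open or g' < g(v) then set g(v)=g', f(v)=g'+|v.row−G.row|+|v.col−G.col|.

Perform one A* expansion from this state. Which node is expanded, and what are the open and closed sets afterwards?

step 1: expand (2,3) (f=5, h=4) → closed; open now [(1,3) g=2 f=5, (2,2) g=2 f=5, (2,4) g=2 f=7, (3,2) g=1 f=5, (3,4) g=1 f=7, (4,3) g=1 f=7]

expanded=(2,3); open=[(1,3) g=2 f=5, (2,2) g=2 f=5, (2,4) g=2 f=7, (3,2) g=1 f=5, (3,4) g=1 f=7, (4,3) g=1 f=7]; closed=[(2,3), (3,3)]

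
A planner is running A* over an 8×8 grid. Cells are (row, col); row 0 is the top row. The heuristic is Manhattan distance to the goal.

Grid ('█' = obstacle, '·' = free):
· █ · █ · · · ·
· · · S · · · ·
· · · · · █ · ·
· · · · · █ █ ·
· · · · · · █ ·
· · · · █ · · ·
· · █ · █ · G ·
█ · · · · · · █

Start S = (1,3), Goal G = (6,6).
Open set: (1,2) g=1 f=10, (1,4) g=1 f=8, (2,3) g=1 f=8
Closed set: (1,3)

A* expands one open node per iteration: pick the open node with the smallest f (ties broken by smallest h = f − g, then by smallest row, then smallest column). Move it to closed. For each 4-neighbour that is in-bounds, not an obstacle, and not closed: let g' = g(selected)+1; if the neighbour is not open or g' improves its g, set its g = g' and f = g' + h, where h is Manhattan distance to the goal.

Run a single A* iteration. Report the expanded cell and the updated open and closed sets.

expanded=(1,4); open=[(0,4) g=2 f=10, (1,2) g=1 f=10, (1,5) g=2 f=8, (2,3) g=1 f=8, (2,4) g=2 f=8]; closed=[(1,3), (1,4)]

step 1: expand (1,4) (f=8, h=7) → closed; open now [(0,4) g=2 f=10, (1,2) g=1 f=10, (1,5) g=2 f=8, (2,3) g=1 f=8, (2,4) g=2 f=8]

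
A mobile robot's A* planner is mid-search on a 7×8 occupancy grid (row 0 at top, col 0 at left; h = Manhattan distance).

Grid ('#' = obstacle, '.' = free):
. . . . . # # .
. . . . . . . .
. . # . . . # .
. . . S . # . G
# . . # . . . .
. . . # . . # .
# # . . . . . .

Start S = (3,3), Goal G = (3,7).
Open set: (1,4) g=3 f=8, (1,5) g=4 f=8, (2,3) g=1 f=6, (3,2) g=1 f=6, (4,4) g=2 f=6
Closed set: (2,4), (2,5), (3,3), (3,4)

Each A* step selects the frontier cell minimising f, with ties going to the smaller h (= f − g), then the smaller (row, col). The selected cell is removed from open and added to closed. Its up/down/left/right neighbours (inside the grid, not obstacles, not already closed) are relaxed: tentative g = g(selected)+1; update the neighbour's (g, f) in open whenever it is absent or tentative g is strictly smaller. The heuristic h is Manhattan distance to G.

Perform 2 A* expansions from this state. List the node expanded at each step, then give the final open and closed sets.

step 1: expand (4,4) (f=6, h=4) → closed; open now [(1,4) g=3 f=8, (1,5) g=4 f=8, (2,3) g=1 f=6, (3,2) g=1 f=6, (4,5) g=3 f=6, (5,4) g=3 f=8]
step 2: expand (4,5) (f=6, h=3) → closed; open now [(1,4) g=3 f=8, (1,5) g=4 f=8, (2,3) g=1 f=6, (3,2) g=1 f=6, (4,6) g=4 f=6, (5,4) g=3 f=8, (5,5) g=4 f=8]

order=[(4,4) → (4,5)]; open=[(1,4) g=3 f=8, (1,5) g=4 f=8, (2,3) g=1 f=6, (3,2) g=1 f=6, (4,6) g=4 f=6, (5,4) g=3 f=8, (5,5) g=4 f=8]; closed=[(2,4), (2,5), (3,3), (3,4), (4,4), (4,5)]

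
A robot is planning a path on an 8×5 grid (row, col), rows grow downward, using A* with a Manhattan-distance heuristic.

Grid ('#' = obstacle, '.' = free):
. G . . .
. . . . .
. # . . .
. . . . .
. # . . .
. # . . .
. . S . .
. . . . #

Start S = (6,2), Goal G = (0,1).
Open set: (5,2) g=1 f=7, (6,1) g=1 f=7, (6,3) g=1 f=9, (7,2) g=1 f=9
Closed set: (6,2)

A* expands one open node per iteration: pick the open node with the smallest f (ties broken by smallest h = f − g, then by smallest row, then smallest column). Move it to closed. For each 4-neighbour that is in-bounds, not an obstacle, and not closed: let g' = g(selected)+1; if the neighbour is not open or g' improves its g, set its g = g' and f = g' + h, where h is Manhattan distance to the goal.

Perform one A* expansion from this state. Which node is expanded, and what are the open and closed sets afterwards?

expanded=(5,2); open=[(4,2) g=2 f=7, (5,3) g=2 f=9, (6,1) g=1 f=7, (6,3) g=1 f=9, (7,2) g=1 f=9]; closed=[(5,2), (6,2)]

step 1: expand (5,2) (f=7, h=6) → closed; open now [(4,2) g=2 f=7, (5,3) g=2 f=9, (6,1) g=1 f=7, (6,3) g=1 f=9, (7,2) g=1 f=9]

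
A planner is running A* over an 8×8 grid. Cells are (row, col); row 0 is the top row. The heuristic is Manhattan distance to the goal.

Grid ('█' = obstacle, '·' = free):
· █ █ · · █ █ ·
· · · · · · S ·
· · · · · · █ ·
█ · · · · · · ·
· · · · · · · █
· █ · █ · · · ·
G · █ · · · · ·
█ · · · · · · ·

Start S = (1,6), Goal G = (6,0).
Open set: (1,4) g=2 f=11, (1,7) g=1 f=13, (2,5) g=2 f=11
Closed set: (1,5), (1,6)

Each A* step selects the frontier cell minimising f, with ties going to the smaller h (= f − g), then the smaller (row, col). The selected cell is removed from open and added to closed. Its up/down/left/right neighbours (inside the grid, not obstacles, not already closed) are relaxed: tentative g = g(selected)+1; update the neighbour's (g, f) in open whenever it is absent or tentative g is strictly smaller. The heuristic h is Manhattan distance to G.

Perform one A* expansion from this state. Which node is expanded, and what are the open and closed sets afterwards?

step 1: expand (1,4) (f=11, h=9) → closed; open now [(0,4) g=3 f=13, (1,3) g=3 f=11, (1,7) g=1 f=13, (2,4) g=3 f=11, (2,5) g=2 f=11]

expanded=(1,4); open=[(0,4) g=3 f=13, (1,3) g=3 f=11, (1,7) g=1 f=13, (2,4) g=3 f=11, (2,5) g=2 f=11]; closed=[(1,4), (1,5), (1,6)]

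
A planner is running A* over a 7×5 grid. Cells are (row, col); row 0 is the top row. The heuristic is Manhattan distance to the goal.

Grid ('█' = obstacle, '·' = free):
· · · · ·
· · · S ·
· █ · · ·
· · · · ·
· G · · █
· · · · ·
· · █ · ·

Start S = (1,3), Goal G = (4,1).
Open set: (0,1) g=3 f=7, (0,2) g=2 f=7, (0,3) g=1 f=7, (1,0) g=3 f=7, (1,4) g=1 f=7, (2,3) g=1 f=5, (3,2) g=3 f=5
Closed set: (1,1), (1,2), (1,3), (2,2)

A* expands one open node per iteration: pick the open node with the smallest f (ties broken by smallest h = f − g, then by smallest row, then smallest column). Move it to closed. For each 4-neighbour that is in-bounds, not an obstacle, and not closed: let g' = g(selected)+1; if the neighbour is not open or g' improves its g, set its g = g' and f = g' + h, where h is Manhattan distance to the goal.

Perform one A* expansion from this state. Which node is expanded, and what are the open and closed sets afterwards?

expanded=(3,2); open=[(0,1) g=3 f=7, (0,2) g=2 f=7, (0,3) g=1 f=7, (1,0) g=3 f=7, (1,4) g=1 f=7, (2,3) g=1 f=5, (3,1) g=4 f=5, (3,3) g=4 f=7, (4,2) g=4 f=5]; closed=[(1,1), (1,2), (1,3), (2,2), (3,2)]

step 1: expand (3,2) (f=5, h=2) → closed; open now [(0,1) g=3 f=7, (0,2) g=2 f=7, (0,3) g=1 f=7, (1,0) g=3 f=7, (1,4) g=1 f=7, (2,3) g=1 f=5, (3,1) g=4 f=5, (3,3) g=4 f=7, (4,2) g=4 f=5]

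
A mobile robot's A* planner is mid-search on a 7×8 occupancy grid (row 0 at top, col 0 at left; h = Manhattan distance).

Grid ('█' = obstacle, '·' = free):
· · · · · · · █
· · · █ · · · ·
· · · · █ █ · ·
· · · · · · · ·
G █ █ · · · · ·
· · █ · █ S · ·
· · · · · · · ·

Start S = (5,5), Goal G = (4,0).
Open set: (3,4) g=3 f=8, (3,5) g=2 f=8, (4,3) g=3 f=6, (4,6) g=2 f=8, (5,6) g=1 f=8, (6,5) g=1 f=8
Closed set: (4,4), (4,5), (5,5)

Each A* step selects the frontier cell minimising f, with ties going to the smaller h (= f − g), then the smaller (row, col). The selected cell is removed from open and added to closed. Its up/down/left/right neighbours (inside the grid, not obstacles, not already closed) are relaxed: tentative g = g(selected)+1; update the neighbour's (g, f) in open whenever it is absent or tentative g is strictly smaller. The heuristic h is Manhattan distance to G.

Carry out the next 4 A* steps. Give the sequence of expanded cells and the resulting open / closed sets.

step 1: expand (4,3) (f=6, h=3) → closed; open now [(3,3) g=4 f=8, (3,4) g=3 f=8, (3,5) g=2 f=8, (4,6) g=2 f=8, (5,3) g=4 f=8, (5,6) g=1 f=8, (6,5) g=1 f=8]
step 2: expand (3,3) (f=8, h=4) → closed; open now [(2,3) g=5 f=10, (3,2) g=5 f=8, (3,4) g=3 f=8, (3,5) g=2 f=8, (4,6) g=2 f=8, (5,3) g=4 f=8, (5,6) g=1 f=8, (6,5) g=1 f=8]
step 3: expand (3,2) (f=8, h=3) → closed; open now [(2,2) g=6 f=10, (2,3) g=5 f=10, (3,1) g=6 f=8, (3,4) g=3 f=8, (3,5) g=2 f=8, (4,6) g=2 f=8, (5,3) g=4 f=8, (5,6) g=1 f=8, (6,5) g=1 f=8]
step 4: expand (3,1) (f=8, h=2) → closed; open now [(2,1) g=7 f=10, (2,2) g=6 f=10, (2,3) g=5 f=10, (3,0) g=7 f=8, (3,4) g=3 f=8, (3,5) g=2 f=8, (4,6) g=2 f=8, (5,3) g=4 f=8, (5,6) g=1 f=8, (6,5) g=1 f=8]

order=[(4,3) → (3,3) → (3,2) → (3,1)]; open=[(2,1) g=7 f=10, (2,2) g=6 f=10, (2,3) g=5 f=10, (3,0) g=7 f=8, (3,4) g=3 f=8, (3,5) g=2 f=8, (4,6) g=2 f=8, (5,3) g=4 f=8, (5,6) g=1 f=8, (6,5) g=1 f=8]; closed=[(3,1), (3,2), (3,3), (4,3), (4,4), (4,5), (5,5)]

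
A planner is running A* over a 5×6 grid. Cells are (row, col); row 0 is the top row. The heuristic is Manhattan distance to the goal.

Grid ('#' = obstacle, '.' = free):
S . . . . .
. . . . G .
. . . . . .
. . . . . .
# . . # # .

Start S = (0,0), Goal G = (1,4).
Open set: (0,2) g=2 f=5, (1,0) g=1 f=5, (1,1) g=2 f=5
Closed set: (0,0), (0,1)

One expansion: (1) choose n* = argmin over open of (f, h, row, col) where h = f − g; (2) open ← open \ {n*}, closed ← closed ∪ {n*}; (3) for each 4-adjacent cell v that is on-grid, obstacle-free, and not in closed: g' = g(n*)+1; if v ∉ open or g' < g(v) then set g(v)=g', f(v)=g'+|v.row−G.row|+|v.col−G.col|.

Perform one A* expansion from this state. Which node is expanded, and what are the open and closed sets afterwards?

step 1: expand (0,2) (f=5, h=3) → closed; open now [(0,3) g=3 f=5, (1,0) g=1 f=5, (1,1) g=2 f=5, (1,2) g=3 f=5]

expanded=(0,2); open=[(0,3) g=3 f=5, (1,0) g=1 f=5, (1,1) g=2 f=5, (1,2) g=3 f=5]; closed=[(0,0), (0,1), (0,2)]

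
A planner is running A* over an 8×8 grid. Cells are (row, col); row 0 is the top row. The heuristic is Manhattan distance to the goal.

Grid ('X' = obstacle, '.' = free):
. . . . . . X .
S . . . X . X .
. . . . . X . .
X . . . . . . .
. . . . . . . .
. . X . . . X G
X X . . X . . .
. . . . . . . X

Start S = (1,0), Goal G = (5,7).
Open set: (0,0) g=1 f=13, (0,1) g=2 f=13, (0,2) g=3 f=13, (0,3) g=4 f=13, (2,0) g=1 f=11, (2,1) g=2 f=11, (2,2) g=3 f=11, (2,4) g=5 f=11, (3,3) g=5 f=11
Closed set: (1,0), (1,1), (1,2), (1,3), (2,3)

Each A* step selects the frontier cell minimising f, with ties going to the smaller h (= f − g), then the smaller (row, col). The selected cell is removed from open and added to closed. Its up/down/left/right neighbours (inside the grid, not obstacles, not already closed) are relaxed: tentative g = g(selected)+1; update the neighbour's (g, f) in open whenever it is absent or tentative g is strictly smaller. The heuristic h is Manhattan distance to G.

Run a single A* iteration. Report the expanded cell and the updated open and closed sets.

expanded=(2,4); open=[(0,0) g=1 f=13, (0,1) g=2 f=13, (0,2) g=3 f=13, (0,3) g=4 f=13, (2,0) g=1 f=11, (2,1) g=2 f=11, (2,2) g=3 f=11, (3,3) g=5 f=11, (3,4) g=6 f=11]; closed=[(1,0), (1,1), (1,2), (1,3), (2,3), (2,4)]

step 1: expand (2,4) (f=11, h=6) → closed; open now [(0,0) g=1 f=13, (0,1) g=2 f=13, (0,2) g=3 f=13, (0,3) g=4 f=13, (2,0) g=1 f=11, (2,1) g=2 f=11, (2,2) g=3 f=11, (3,3) g=5 f=11, (3,4) g=6 f=11]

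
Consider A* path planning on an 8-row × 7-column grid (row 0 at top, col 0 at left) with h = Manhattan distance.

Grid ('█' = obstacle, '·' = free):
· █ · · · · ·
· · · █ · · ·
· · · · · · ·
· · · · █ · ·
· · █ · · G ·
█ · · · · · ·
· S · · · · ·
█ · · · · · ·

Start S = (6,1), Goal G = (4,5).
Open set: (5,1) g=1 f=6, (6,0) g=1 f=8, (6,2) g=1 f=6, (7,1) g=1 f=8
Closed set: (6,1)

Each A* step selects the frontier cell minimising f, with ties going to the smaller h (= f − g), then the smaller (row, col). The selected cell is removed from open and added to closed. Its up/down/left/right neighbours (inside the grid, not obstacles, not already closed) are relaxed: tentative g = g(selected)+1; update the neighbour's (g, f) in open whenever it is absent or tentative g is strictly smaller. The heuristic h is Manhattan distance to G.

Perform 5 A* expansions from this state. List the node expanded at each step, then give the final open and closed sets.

step 1: expand (5,1) (f=6, h=5) → closed; open now [(4,1) g=2 f=6, (5,2) g=2 f=6, (6,0) g=1 f=8, (6,2) g=1 f=6, (7,1) g=1 f=8]
step 2: expand (4,1) (f=6, h=4) → closed; open now [(3,1) g=3 f=8, (4,0) g=3 f=8, (5,2) g=2 f=6, (6,0) g=1 f=8, (6,2) g=1 f=6, (7,1) g=1 f=8]
step 3: expand (5,2) (f=6, h=4) → closed; open now [(3,1) g=3 f=8, (4,0) g=3 f=8, (5,3) g=3 f=6, (6,0) g=1 f=8, (6,2) g=1 f=6, (7,1) g=1 f=8]
step 4: expand (5,3) (f=6, h=3) → closed; open now [(3,1) g=3 f=8, (4,0) g=3 f=8, (4,3) g=4 f=6, (5,4) g=4 f=6, (6,0) g=1 f=8, (6,2) g=1 f=6, (6,3) g=4 f=8, (7,1) g=1 f=8]
step 5: expand (4,3) (f=6, h=2) → closed; open now [(3,1) g=3 f=8, (3,3) g=5 f=8, (4,0) g=3 f=8, (4,4) g=5 f=6, (5,4) g=4 f=6, (6,0) g=1 f=8, (6,2) g=1 f=6, (6,3) g=4 f=8, (7,1) g=1 f=8]

order=[(5,1) → (4,1) → (5,2) → (5,3) → (4,3)]; open=[(3,1) g=3 f=8, (3,3) g=5 f=8, (4,0) g=3 f=8, (4,4) g=5 f=6, (5,4) g=4 f=6, (6,0) g=1 f=8, (6,2) g=1 f=6, (6,3) g=4 f=8, (7,1) g=1 f=8]; closed=[(4,1), (4,3), (5,1), (5,2), (5,3), (6,1)]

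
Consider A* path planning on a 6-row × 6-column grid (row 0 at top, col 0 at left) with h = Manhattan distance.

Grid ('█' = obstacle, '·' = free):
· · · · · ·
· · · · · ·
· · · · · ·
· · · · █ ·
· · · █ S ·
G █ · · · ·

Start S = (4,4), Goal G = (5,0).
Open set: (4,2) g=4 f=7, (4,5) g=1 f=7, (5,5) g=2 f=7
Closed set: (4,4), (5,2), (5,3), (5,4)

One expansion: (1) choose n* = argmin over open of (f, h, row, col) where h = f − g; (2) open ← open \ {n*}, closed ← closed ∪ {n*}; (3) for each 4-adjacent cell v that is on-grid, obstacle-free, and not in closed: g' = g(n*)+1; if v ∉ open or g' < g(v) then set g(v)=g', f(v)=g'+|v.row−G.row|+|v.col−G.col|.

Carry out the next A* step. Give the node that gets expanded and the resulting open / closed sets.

step 1: expand (4,2) (f=7, h=3) → closed; open now [(3,2) g=5 f=9, (4,1) g=5 f=7, (4,5) g=1 f=7, (5,5) g=2 f=7]

expanded=(4,2); open=[(3,2) g=5 f=9, (4,1) g=5 f=7, (4,5) g=1 f=7, (5,5) g=2 f=7]; closed=[(4,2), (4,4), (5,2), (5,3), (5,4)]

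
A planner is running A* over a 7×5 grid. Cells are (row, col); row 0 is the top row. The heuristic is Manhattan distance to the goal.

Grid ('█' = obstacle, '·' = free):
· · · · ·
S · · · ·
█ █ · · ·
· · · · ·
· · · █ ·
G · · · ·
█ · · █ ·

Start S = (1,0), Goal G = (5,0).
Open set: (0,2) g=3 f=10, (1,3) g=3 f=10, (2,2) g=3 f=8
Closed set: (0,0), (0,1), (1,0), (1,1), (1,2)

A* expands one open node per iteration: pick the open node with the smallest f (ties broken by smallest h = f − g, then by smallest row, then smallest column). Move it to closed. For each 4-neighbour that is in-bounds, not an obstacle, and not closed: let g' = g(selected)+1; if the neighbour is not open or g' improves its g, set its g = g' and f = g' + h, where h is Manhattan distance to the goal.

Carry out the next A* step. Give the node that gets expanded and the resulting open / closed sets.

expanded=(2,2); open=[(0,2) g=3 f=10, (1,3) g=3 f=10, (2,3) g=4 f=10, (3,2) g=4 f=8]; closed=[(0,0), (0,1), (1,0), (1,1), (1,2), (2,2)]

step 1: expand (2,2) (f=8, h=5) → closed; open now [(0,2) g=3 f=10, (1,3) g=3 f=10, (2,3) g=4 f=10, (3,2) g=4 f=8]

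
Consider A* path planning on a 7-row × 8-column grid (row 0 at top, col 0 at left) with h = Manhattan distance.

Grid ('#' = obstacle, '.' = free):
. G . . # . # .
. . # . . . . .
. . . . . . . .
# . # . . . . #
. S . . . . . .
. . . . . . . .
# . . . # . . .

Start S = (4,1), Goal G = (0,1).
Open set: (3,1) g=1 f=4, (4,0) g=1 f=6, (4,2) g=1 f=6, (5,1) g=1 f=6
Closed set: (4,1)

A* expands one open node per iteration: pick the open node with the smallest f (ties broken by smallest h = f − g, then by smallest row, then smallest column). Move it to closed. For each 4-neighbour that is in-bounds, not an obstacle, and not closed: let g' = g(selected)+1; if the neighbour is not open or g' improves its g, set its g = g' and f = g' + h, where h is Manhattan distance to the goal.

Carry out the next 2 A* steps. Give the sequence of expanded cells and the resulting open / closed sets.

step 1: expand (3,1) (f=4, h=3) → closed; open now [(2,1) g=2 f=4, (4,0) g=1 f=6, (4,2) g=1 f=6, (5,1) g=1 f=6]
step 2: expand (2,1) (f=4, h=2) → closed; open now [(1,1) g=3 f=4, (2,0) g=3 f=6, (2,2) g=3 f=6, (4,0) g=1 f=6, (4,2) g=1 f=6, (5,1) g=1 f=6]

order=[(3,1) → (2,1)]; open=[(1,1) g=3 f=4, (2,0) g=3 f=6, (2,2) g=3 f=6, (4,0) g=1 f=6, (4,2) g=1 f=6, (5,1) g=1 f=6]; closed=[(2,1), (3,1), (4,1)]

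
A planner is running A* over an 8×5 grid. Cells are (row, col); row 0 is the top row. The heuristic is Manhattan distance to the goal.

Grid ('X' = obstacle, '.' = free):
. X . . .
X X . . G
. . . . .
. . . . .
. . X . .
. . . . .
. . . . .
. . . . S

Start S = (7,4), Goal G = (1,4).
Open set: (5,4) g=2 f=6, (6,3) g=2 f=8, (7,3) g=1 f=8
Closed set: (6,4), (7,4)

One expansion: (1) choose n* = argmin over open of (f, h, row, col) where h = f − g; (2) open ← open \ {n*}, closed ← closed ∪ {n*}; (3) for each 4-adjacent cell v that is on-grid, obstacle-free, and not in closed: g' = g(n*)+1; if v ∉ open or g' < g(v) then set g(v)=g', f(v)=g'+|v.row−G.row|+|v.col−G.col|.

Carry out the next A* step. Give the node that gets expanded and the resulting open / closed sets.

step 1: expand (5,4) (f=6, h=4) → closed; open now [(4,4) g=3 f=6, (5,3) g=3 f=8, (6,3) g=2 f=8, (7,3) g=1 f=8]

expanded=(5,4); open=[(4,4) g=3 f=6, (5,3) g=3 f=8, (6,3) g=2 f=8, (7,3) g=1 f=8]; closed=[(5,4), (6,4), (7,4)]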